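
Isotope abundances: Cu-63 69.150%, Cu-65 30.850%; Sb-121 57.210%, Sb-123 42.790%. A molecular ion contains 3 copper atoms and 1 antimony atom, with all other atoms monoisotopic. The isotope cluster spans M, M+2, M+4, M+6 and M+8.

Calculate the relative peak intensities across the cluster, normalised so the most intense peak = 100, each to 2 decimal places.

Copper pattern (n=3): 0.33065611 : 0.44254842 : 0.19743483 : 0.02936064
Antimony pattern (n=1): 0.5721 : 0.4279
Convolve the two distributions (both contribute in 2-u steps):
  M: 0.33065611×0.5721 = 0.189168
  M+2: 0.33065611×0.4279 + 0.44254842×0.5721 = 0.394670
  M+4: 0.44254842×0.4279 + 0.19743483×0.5721 = 0.302319
  M+6: 0.19743483×0.4279 + 0.02936064×0.5721 = 0.101280
  M+8: 0.02936064×0.4279 = 0.012563
Scale to base peak (0.394670) = 100: 47.93 : 100.00 : 76.60 : 25.66 : 3.18

47.93 : 100.00 : 76.60 : 25.66 : 3.18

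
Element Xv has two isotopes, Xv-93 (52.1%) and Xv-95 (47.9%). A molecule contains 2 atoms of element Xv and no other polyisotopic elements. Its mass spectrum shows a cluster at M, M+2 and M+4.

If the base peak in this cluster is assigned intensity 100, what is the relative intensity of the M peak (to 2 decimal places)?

54.38

Term probabilities: M 0.2714, M+2 0.4991, M+4 0.2294. Base peak = M+2.
P(M+2) = C(2,1) × 0.521^1 × 0.479^1 = 2 × 0.5210 × 0.4790 = 0.499118 (base)
P(M) = C(2,0) × 0.521^2 × 0.479^0 = 1 × 0.271441 × 1.0000 = 0.271441
Relative intensity = 0.271441 / 0.499118 × 100 = 54.38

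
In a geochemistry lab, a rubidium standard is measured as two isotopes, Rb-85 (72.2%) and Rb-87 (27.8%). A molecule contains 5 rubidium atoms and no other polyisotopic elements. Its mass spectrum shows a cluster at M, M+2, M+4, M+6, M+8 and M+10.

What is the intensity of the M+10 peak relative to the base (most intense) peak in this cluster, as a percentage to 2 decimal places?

Binomial terms of (0.722 + 0.278)^5: M 0.1962, M+2 0.3777, M+4 0.2909, M+6 0.1120, M+8 0.0216, M+10 0.0017 → M+2 is the base peak.
P(M+2) = C(5,1) × 0.722^4 × 0.278^1 = 5 × 0.27173701 × 0.2780 = 0.377714 (base)
P(M+10) = C(5,5) × 0.722^0 × 0.278^5 = 1 × 1.0000 × 0.00166044 = 0.001660
Relative intensity = 0.001660 / 0.377714 × 100 = 0.44

0.44%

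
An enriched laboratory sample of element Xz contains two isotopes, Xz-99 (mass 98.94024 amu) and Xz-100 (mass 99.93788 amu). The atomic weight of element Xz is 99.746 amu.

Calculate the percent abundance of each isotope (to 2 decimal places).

Xz-99: 19.23%, Xz-100: 80.77%

Let x be the fractional abundance of Xz-99; then Xz-100 has abundance 1 − x.
98.94024·x + 99.93788·(1 − x) = 99.746
(98.94024 − 99.93788)·x = 99.746 − 99.93788
x = -0.19188 / -0.99764 = 0.19233 → 19.23% Xz-99, 80.77% Xz-100.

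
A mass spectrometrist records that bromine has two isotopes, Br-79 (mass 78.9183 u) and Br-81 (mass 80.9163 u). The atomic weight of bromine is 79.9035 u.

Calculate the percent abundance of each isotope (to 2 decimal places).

Br-79: 50.69%, Br-81: 49.31%

Let x be the fractional abundance of Br-79; then Br-81 has abundance 1 − x.
78.9183·x + 80.9163·(1 − x) = 79.9035
(78.9183 − 80.9163)·x = 79.9035 − 80.9163
x = -1.0128 / -1.9980 = 0.50691 → 50.69% Br-79, 49.31% Br-81.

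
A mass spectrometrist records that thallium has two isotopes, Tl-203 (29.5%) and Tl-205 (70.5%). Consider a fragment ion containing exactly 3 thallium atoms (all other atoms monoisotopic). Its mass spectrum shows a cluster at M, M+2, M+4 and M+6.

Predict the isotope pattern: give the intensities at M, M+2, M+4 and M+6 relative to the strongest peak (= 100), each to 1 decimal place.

5.8 : 41.8 : 100.0 : 79.7

Expanding (0.295 + 0.705)^3:
P(M) = 0.295^3 = 0.025672
P(M+2) = 3 × 0.295^2 × 0.705^1 = 0.184058
P(M+4) = 3 × 0.295^1 × 0.705^2 = 0.439867
P(M+6) = 0.705^3 = 0.350403
The M+4 peak is largest (0.439867); scaling to 100 gives 5.8 : 41.8 : 100.0 : 79.7.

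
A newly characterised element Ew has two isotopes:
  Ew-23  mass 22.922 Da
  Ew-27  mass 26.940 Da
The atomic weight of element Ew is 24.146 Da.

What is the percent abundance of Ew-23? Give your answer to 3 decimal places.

69.537%

Let x be the fractional abundance of Ew-23; then Ew-27 has abundance 1 − x.
22.922·x + 26.940·(1 − x) = 24.146
(22.922 − 26.940)·x = 24.146 − 26.940
x = -2.794 / -4.018 = 0.69537 → 69.537% Ew-23, 30.463% Ew-27.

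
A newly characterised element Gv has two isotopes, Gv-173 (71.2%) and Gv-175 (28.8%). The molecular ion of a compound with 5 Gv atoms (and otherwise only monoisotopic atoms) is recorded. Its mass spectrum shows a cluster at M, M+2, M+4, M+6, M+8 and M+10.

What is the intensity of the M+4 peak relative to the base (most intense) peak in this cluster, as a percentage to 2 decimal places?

Term probabilities: M 0.1830, M+2 0.3701, M+4 0.2994, M+6 0.1211, M+8 0.0245, M+10 0.0020. Base peak = M+2.
P(M+2) = C(5,1) × 0.712^4 × 0.288^1 = 5 × 0.25699222 × 0.2880 = 0.370069 (base)
P(M+4) = C(5,2) × 0.712^3 × 0.288^2 = 10 × 0.36094413 × 0.082944 = 0.299381
Relative intensity = 0.299381 / 0.370069 × 100 = 80.90

80.90%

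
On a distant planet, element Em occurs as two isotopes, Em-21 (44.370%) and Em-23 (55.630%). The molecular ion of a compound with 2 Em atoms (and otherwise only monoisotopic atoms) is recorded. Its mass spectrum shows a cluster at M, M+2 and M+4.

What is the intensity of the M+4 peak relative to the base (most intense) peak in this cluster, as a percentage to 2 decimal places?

Binomial terms of (0.44370 + 0.55630)^2: M 0.1969, M+2 0.4937, M+4 0.3095 → M+2 is the base peak.
P(M+2) = C(2,1) × 0.44370^1 × 0.55630^1 = 2 × 0.4437 × 0.5563 = 0.493661 (base)
P(M+4) = C(2,2) × 0.44370^0 × 0.55630^2 = 1 × 1.0000 × 0.30946969 = 0.309470
Relative intensity = 0.309470 / 0.493661 × 100 = 62.69

62.69%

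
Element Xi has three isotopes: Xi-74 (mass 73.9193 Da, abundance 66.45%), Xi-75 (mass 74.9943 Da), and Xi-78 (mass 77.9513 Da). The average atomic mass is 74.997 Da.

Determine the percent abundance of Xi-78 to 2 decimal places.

The remaining 33.55% is split between Xi-75 (fraction x) and Xi-78 (fraction 0.3355 − x).
Substituting: 74.9943x + 77.9513(0.3355 − x) = 25.87762515
(74.9943 − 77.9513)x = -0.275036  ⇒  x = 0.09301, y = 0.24249
Xi-75: 9.30%, Xi-78: 24.25%.

24.25%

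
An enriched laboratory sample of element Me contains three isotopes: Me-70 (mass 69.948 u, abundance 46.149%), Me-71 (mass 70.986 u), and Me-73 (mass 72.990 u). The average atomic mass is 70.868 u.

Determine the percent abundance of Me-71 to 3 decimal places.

Let x and y be the fractions of Me-71 and Me-73. Then x + y = 1 − 0.46149 = 0.53851 and 70.986x + 72.990y = 70.868 − 0.46149×69.948 = 38.58769748.
Substituting: 70.986x + 72.990(0.53851 − x) = 38.58769748
(70.986 − 72.990)x = -0.71814742  ⇒  x = 0.35836, y = 0.18015
Me-71: 35.836%, Me-73: 18.015%.

35.836%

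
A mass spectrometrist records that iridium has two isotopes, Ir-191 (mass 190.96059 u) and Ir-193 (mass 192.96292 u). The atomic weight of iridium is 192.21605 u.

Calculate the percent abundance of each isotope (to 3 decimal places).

Ir-191: 37.300%, Ir-193: 62.700%

Let x be the fractional abundance of Ir-191; then Ir-193 has abundance 1 − x.
190.96059·x + 192.96292·(1 − x) = 192.21605
(190.96059 − 192.96292)·x = 192.21605 − 192.96292
x = -0.74687 / -2.00233 = 0.37300 → 37.300% Ir-191, 62.700% Ir-193.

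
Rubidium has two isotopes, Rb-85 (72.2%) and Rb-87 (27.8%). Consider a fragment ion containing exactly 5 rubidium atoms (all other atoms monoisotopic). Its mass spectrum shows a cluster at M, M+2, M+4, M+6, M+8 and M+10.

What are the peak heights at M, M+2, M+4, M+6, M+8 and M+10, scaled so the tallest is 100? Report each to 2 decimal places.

51.94 : 100.00 : 77.01 : 29.65 : 5.71 : 0.44

The 5 Rb atoms are independent, so intensities follow the terms of (0.722 + 0.278)^5.
P(M) = 0.722^5 = 0.196194
P(M+2) = 5 × 0.722^4 × 0.278^1 = 0.377714
P(M+4) = 10 × 0.722^3 × 0.278^2 = 0.290872
P(M+6) = 10 × 0.722^2 × 0.278^3 = 0.111998
P(M+8) = 5 × 0.722^1 × 0.278^4 = 0.021562
P(M+10) = 0.278^5 = 0.001660
The M+2 peak is largest (0.377714); scaling to 100 gives 51.94 : 100.00 : 77.01 : 29.65 : 5.71 : 0.44.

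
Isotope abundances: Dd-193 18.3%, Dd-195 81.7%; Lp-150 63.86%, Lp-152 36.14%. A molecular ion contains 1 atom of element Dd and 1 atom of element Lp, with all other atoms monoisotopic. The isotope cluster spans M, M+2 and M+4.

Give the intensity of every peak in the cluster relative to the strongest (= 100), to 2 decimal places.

19.88 : 100.00 : 50.23

Element Dd pattern (n=1): 0.1830 : 0.8170
Element Lp pattern (n=1): 0.6386 : 0.3614
Convolve the two distributions (both contribute in 2-u steps):
  M: 0.1830×0.6386 = 0.116864
  M+2: 0.1830×0.3614 + 0.8170×0.6386 = 0.587872
  M+4: 0.8170×0.3614 = 0.295264
Scale to base peak (0.587872) = 100: 19.88 : 100.00 : 50.23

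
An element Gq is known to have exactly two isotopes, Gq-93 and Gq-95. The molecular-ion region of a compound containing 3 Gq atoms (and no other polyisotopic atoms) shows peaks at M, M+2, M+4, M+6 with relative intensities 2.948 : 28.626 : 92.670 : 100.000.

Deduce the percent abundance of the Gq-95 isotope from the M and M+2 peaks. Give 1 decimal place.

76.4%

Let p = fractional abundance of Gq-93. I(M+2)/I(M) = [C(3,1)·p^2·(1−p)] / p^3 = 3·(1−p)/p = 28.626/2.948 = 9.7103
(1−p)/p = 9.7103/3 = 3.2368  ⇒  p = 1/(1 + 3.2368) = 0.2360
Gq-93: 23.6%, Gq-95: 76.4%.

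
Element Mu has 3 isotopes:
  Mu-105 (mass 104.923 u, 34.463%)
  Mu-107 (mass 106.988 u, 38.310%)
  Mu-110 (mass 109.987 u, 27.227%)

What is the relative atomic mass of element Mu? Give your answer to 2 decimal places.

Ar = Σ fᵢ·mᵢ = 0.34463 × 104.923 + 0.38310 × 106.988 + 0.27227 × 109.987
= 36.1596 + 40.9871 + 29.9462 = 107.0929 u

107.09 u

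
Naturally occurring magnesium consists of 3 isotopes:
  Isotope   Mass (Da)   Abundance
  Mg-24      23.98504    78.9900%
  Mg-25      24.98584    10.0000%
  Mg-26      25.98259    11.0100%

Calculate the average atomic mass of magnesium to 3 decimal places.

24.305 Da

Ar = Σ fᵢ·mᵢ = 0.789900 × 23.98504 + 0.100000 × 24.98584 + 0.110100 × 25.98259
= 18.945783 + 2.498584 + 2.860683 = 24.305050 Da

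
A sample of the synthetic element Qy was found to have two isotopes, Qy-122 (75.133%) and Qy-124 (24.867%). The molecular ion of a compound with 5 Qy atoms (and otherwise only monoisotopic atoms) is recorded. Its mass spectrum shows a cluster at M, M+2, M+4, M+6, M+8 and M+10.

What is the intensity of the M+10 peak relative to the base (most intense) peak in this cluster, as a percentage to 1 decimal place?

Term probabilities: M 0.2394, M+2 0.3962, M+4 0.2623, M+6 0.0868, M+8 0.0144, M+10 0.0010. Base peak = M+2.
P(M+2) = C(5,1) × 0.75133^4 × 0.24867^1 = 5 × 0.3186566 × 0.24867 = 0.396202 (base)
P(M+10) = C(5,5) × 0.75133^0 × 0.24867^5 = 1 × 1.0000 × 0.00095086 = 0.000951
Relative intensity = 0.000951 / 0.396202 × 100 = 0.2

0.2%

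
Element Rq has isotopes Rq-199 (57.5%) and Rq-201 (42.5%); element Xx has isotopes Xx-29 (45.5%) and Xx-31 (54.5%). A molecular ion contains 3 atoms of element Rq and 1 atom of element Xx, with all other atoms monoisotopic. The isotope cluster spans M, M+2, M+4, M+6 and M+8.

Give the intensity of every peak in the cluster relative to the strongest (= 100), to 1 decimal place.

23.3 : 79.5 : 100.0 : 55.1 : 11.3

Element Rq pattern (n=3): 0.19010937 : 0.42154687 : 0.31157813 : 0.07676563
Element Xx pattern (n=1): 0.4550 : 0.5450
Convolve the two distributions (both contribute in 2-u steps):
  M: 0.19010937×0.4550 = 0.086500
  M+2: 0.19010937×0.5450 + 0.42154687×0.4550 = 0.295413
  M+4: 0.42154687×0.5450 + 0.31157813×0.4550 = 0.371511
  M+6: 0.31157813×0.5450 + 0.07676563×0.4550 = 0.204738
  M+8: 0.07676563×0.5450 = 0.041837
Scale to base peak (0.371511) = 100: 23.3 : 79.5 : 100.0 : 55.1 : 11.3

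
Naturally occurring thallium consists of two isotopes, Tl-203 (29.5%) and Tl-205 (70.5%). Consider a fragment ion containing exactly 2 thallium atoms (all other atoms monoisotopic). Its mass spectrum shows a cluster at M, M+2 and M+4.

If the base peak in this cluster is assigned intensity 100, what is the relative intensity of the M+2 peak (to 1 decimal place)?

83.7

Term probabilities: M 0.0870, M+2 0.4160, M+4 0.4970. Base peak = M+4.
P(M+4) = C(2,2) × 0.295^0 × 0.705^2 = 1 × 1.0000 × 0.497025 = 0.497025 (base)
P(M+2) = C(2,1) × 0.295^1 × 0.705^1 = 2 × 0.2950 × 0.7050 = 0.415950
Relative intensity = 0.415950 / 0.497025 × 100 = 83.7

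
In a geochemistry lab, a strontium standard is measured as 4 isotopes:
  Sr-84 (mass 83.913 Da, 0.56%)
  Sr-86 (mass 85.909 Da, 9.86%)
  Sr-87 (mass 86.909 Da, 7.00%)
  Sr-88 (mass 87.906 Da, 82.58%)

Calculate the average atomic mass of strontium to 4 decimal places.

87.6169 Da

Ar = Σ fᵢ·mᵢ = 0.0056 × 83.913 + 0.0986 × 85.909 + 0.0700 × 86.909 + 0.8258 × 87.906
= 0.46991 + 8.47063 + 6.08363 + 72.59277 = 87.61694 Da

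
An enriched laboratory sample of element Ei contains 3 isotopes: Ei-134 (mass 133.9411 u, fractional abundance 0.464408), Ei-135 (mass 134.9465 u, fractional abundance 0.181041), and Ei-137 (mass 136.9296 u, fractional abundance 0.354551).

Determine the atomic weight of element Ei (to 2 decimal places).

Average mass = Σ (abundance × isotope mass) = 0.464408 × 133.9411 + 0.181041 × 134.9465 + 0.354551 × 136.9296
= 62.20332 + 24.43085 + 48.54853 = 135.18270 u

135.18 u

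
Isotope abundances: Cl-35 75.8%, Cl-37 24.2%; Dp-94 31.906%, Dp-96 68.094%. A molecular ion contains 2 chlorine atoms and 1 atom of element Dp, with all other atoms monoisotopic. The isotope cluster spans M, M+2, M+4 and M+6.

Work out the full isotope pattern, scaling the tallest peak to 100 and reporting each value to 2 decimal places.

Chlorine pattern (n=2): 0.574564 : 0.366872 : 0.058564
Element Dp pattern (n=1): 0.31906 : 0.68094
Convolve the two distributions (both contribute in 2-u steps):
  M: 0.574564×0.31906 = 0.183320
  M+2: 0.574564×0.68094 + 0.366872×0.31906 = 0.508298
  M+4: 0.366872×0.68094 + 0.058564×0.31906 = 0.268503
  M+6: 0.058564×0.68094 = 0.039879
Scale to base peak (0.508298) = 100: 36.07 : 100.00 : 52.82 : 7.85

36.07 : 100.00 : 52.82 : 7.85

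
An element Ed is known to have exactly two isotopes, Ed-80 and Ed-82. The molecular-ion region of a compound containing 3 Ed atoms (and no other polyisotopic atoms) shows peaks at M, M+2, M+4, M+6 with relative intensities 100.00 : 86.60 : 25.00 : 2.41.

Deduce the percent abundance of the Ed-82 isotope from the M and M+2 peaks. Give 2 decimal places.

Write p for the Ed-80 fraction. I(M+2)/I(M) = [C(3,1)·p^2·(1−p)] / p^3 = 3·(1−p)/p = 86.60/100.00 = 0.8660
(1−p)/p = 0.8660/3 = 0.2887  ⇒  p = 1/(1 + 0.2887) = 0.7760
Ed-80: 77.60%, Ed-82: 22.40%.

22.40%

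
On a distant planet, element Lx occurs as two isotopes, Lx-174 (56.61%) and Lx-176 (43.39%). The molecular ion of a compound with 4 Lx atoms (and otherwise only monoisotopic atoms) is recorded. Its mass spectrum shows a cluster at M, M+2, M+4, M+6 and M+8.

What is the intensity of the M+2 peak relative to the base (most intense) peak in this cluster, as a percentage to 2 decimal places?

Term probabilities: M 0.1027, M+2 0.3149, M+4 0.3620, M+6 0.1850, M+8 0.0354. Base peak = M+4.
P(M+4) = C(4,2) × 0.5661^2 × 0.4339^2 = 6 × 0.32046921 × 0.18826921 = 0.362007 (base)
P(M+2) = C(4,1) × 0.5661^3 × 0.4339^1 = 4 × 0.18141762 × 0.4339 = 0.314868
Relative intensity = 0.314868 / 0.362007 × 100 = 86.98

86.98%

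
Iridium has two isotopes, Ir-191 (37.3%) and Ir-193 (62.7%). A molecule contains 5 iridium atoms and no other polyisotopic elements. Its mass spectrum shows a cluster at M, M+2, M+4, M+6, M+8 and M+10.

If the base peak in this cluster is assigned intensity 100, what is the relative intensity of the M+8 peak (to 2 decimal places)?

Binomial terms of (0.373 + 0.627)^5: M 0.0072, M+2 0.0607, M+4 0.2040, M+6 0.3429, M+8 0.2882, M+10 0.0969 → M+6 is the base peak.
P(M+6) = C(5,3) × 0.373^2 × 0.627^3 = 10 × 0.139129 × 0.24649188 = 0.342942 (base)
P(M+8) = C(5,4) × 0.373^1 × 0.627^4 = 5 × 0.3730 × 0.15455041 = 0.288237
Relative intensity = 0.288237 / 0.342942 × 100 = 84.05

84.05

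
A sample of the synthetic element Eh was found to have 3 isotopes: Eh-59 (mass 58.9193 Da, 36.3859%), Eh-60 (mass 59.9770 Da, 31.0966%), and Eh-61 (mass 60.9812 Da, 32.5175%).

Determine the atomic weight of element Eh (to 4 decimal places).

Ar = Σ fᵢ·mᵢ = 0.363859 × 58.9193 + 0.310966 × 59.9770 + 0.325175 × 60.9812
= 21.43832 + 18.65081 + 19.82956 = 59.91869 Da

59.9187 Da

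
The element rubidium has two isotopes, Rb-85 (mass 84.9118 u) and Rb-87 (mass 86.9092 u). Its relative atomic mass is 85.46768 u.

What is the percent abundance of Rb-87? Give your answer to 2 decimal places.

Writing the weighted mean with unknown fraction x of Rb-85:
84.9118·x + 86.9092·(1 − x) = 85.46768
(84.9118 − 86.9092)·x = 85.46768 − 86.9092
x = -1.44152 / -1.9974 = 0.72170 → 72.17% Rb-85, 27.83% Rb-87.

27.83%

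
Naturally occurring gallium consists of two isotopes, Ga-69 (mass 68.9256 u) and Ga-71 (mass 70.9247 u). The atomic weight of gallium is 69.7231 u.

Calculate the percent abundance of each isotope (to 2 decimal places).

Ga-69: 60.11%, Ga-71: 39.89%

Writing the weighted mean with unknown fraction x of Ga-69:
68.9256·x + 70.9247·(1 − x) = 69.7231
(68.9256 − 70.9247)·x = 69.7231 − 70.9247
x = -1.2016 / -1.9991 = 0.60107 → 60.11% Ga-69, 39.89% Ga-71.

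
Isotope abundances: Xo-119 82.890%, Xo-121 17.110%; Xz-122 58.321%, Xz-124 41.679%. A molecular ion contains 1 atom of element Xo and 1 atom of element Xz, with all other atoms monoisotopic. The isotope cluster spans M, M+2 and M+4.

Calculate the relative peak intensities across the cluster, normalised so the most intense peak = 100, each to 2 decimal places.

100.00 : 92.11 : 14.75

Element Xo pattern (n=1): 0.8289 : 0.1711
Element Xz pattern (n=1): 0.58321 : 0.41679
Convolve the two distributions (both contribute in 2-u steps):
  M: 0.8289×0.58321 = 0.483423
  M+2: 0.8289×0.41679 + 0.1711×0.58321 = 0.445264
  M+4: 0.1711×0.41679 = 0.071313
Scale to base peak (0.483423) = 100: 100.00 : 92.11 : 14.75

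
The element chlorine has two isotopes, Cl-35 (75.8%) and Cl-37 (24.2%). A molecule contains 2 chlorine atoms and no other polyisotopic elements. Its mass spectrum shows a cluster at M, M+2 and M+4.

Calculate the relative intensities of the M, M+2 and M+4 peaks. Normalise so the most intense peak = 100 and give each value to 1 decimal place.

Expanding (0.758 + 0.242)^2:
P(M) = 0.758^2 = 0.574564
P(M+2) = 2 × 0.758^1 × 0.242^1 = 0.366872
P(M+4) = 0.242^2 = 0.058564
The M peak is largest (0.574564); scaling to 100 gives 100.0 : 63.9 : 10.2.

100.0 : 63.9 : 10.2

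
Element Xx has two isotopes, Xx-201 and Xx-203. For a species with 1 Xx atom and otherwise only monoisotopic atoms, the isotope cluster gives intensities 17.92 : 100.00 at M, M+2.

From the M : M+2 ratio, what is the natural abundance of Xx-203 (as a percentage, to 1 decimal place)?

Let p = fractional abundance of Xx-201. I(M+2)/I(M) = [C(1,1)·p^0·(1−p)] / p^1 = 1·(1−p)/p = 100.00/17.92 = 5.5804
(1−p)/p = 5.5804/1 = 5.5804  ⇒  p = 1/(1 + 5.5804) = 0.1520
Xx-201: 15.2%, Xx-203: 84.8%.

84.8%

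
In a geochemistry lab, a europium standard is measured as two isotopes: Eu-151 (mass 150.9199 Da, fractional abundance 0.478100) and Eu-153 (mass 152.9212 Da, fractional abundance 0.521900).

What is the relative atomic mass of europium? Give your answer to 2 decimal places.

Average mass = Σ (abundance × isotope mass) = 0.478100 × 150.9199 + 0.521900 × 152.9212
= 72.15480 + 79.80957 = 151.96437 Da

151.96 Da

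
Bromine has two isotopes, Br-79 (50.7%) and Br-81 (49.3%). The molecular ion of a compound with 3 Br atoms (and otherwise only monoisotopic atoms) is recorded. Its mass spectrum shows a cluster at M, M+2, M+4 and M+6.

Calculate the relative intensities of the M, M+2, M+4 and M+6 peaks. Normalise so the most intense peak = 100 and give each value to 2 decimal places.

Expanding (0.507 + 0.493)^3:
P(M) = 0.507^3 = 0.130324
P(M+2) = 3 × 0.507^2 × 0.493^1 = 0.380175
P(M+4) = 3 × 0.507^1 × 0.493^2 = 0.369678
P(M+6) = 0.493^3 = 0.119823
The M+2 peak is largest (0.380175); scaling to 100 gives 34.28 : 100.00 : 97.24 : 31.52.

34.28 : 100.00 : 97.24 : 31.52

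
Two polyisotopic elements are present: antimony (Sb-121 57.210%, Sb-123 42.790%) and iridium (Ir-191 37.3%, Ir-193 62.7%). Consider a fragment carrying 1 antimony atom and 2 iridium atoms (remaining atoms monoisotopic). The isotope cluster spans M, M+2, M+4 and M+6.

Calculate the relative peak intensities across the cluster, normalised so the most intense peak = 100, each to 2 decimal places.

Antimony pattern (n=1): 0.5721 : 0.4279
Iridium pattern (n=2): 0.139129 : 0.467742 : 0.393129
Convolve the two distributions (both contribute in 2-u steps):
  M: 0.5721×0.139129 = 0.079596
  M+2: 0.5721×0.467742 + 0.4279×0.139129 = 0.327128
  M+4: 0.5721×0.393129 + 0.4279×0.467742 = 0.425056
  M+6: 0.4279×0.393129 = 0.168220
Scale to base peak (0.425056) = 100: 18.73 : 76.96 : 100.00 : 39.58

18.73 : 76.96 : 100.00 : 39.58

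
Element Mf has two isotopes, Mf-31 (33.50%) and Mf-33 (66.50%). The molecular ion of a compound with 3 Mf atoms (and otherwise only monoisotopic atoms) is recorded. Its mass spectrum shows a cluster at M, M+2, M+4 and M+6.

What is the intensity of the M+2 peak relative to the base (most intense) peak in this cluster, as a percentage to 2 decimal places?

Term probabilities: M 0.0376, M+2 0.2239, M+4 0.4444, M+6 0.2941. Base peak = M+4.
P(M+4) = C(3,2) × 0.3350^1 × 0.6650^2 = 3 × 0.3350 × 0.442225 = 0.444436 (base)
P(M+2) = C(3,1) × 0.3350^2 × 0.6650^1 = 3 × 0.112225 × 0.6650 = 0.223889
Relative intensity = 0.223889 / 0.444436 × 100 = 50.38

50.38%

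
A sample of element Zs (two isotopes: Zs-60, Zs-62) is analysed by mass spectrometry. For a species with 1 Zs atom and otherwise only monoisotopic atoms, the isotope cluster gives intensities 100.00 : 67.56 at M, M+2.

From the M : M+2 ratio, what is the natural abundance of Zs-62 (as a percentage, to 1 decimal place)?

40.3%

Write p for the Zs-60 fraction. I(M+2)/I(M) = [C(1,1)·p^0·(1−p)] / p^1 = 1·(1−p)/p = 67.56/100.00 = 0.6756
(1−p)/p = 0.6756/1 = 0.6756  ⇒  p = 1/(1 + 0.6756) = 0.5968
Zs-60: 59.7%, Zs-62: 40.3%.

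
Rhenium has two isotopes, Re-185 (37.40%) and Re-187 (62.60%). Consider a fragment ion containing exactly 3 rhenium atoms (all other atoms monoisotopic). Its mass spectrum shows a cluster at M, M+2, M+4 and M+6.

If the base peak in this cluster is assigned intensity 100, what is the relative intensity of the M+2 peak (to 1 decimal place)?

59.7

(0.3740 + 0.6260)^3 gives M 0.0523, M+2 0.2627, M+4 0.4397, M+6 0.2453; the largest is M+4.
P(M+4) = C(3,2) × 0.3740^1 × 0.6260^2 = 3 × 0.3740 × 0.391876 = 0.439685 (base)
P(M+2) = C(3,1) × 0.3740^2 × 0.6260^1 = 3 × 0.139876 × 0.6260 = 0.262687
Relative intensity = 0.262687 / 0.439685 × 100 = 59.7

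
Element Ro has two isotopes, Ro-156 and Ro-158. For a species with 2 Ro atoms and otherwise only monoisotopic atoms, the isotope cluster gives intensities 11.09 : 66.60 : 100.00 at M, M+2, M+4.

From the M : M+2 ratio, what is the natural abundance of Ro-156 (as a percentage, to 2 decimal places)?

If p is the fraction of Ro that is Ro-156, then I(M+2)/I(M) = [C(2,1)·p^1·(1−p)] / p^2 = 2·(1−p)/p = 66.60/11.09 = 6.0054
(1−p)/p = 6.0054/2 = 3.0027  ⇒  p = 1/(1 + 3.0027) = 0.2498
Ro-156: 24.98%, Ro-158: 75.02%.

24.98%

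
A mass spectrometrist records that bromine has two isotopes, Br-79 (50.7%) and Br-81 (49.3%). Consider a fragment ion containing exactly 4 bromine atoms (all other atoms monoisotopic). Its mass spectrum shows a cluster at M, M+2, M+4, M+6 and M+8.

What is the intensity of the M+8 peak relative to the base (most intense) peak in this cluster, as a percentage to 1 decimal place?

15.8%

Term probabilities: M 0.0661, M+2 0.2570, M+4 0.3749, M+6 0.2430, M+8 0.0591. Base peak = M+4.
P(M+4) = C(4,2) × 0.507^2 × 0.493^2 = 6 × 0.257049 × 0.243049 = 0.374853 (base)
P(M+8) = C(4,4) × 0.507^0 × 0.493^4 = 1 × 1.0000 × 0.05907282 = 0.059073
Relative intensity = 0.059073 / 0.374853 × 100 = 15.8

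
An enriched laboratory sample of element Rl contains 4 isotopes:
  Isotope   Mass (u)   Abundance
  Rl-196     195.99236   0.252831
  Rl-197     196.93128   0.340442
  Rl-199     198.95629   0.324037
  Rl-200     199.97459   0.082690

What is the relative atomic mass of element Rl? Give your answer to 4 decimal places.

197.6017 u

Ar = Σ fᵢ·mᵢ = 0.252831 × 195.99236 + 0.340442 × 196.93128 + 0.324037 × 198.95629 + 0.082690 × 199.97459
= 49.552944 + 67.043679 + 64.469199 + 16.535899 = 197.601721 u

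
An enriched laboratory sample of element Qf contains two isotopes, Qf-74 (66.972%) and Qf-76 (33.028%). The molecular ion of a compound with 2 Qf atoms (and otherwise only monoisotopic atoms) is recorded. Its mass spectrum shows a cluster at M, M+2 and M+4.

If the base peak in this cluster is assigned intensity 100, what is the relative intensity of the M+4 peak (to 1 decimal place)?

24.3

Binomial terms of (0.66972 + 0.33028)^2: M 0.4485, M+2 0.4424, M+4 0.1091 → M is the base peak.
P(M) = C(2,0) × 0.66972^2 × 0.33028^0 = 1 × 0.44852488 × 1.0000 = 0.448525 (base)
P(M+4) = C(2,2) × 0.66972^0 × 0.33028^2 = 1 × 1.0000 × 0.10908488 = 0.109085
Relative intensity = 0.109085 / 0.448525 × 100 = 24.3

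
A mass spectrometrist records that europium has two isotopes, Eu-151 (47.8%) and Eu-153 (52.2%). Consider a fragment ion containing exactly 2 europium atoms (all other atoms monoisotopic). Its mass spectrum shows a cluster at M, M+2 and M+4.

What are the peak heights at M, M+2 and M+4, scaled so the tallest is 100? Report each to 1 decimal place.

Each Eu atom is independently Eu-151 (p = 0.478) or Eu-153 (q = 0.522); the cluster is the binomial expansion (p + q)^2.
P(M) = 0.478^2 = 0.228484
P(M+2) = 2 × 0.478^1 × 0.522^1 = 0.499032
P(M+4) = 0.522^2 = 0.272484
The M+2 peak is largest (0.499032); scaling to 100 gives 45.8 : 100.0 : 54.6.

45.8 : 100.0 : 54.6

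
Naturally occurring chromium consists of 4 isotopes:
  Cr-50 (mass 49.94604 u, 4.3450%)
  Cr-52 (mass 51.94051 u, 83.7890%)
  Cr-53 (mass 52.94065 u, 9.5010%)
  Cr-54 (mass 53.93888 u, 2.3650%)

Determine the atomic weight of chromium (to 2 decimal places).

52.00 u

Weight each isotope mass by its fractional abundance: 0.043450 × 49.94604 + 0.837890 × 51.94051 + 0.095010 × 52.94065 + 0.023650 × 53.93888
= 2.170155 + 43.520434 + 5.029891 + 1.275655 = 51.996135 u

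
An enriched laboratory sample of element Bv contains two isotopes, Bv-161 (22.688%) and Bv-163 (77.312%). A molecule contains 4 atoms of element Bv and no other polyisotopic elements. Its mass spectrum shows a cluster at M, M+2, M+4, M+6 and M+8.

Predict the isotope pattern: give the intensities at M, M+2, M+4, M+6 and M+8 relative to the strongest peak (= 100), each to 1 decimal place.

Expanding (0.22688 + 0.77312)^4:
P(M) = 0.22688^4 = 0.002650
P(M+2) = 4 × 0.22688^3 × 0.77312^1 = 0.036116
P(M+4) = 6 × 0.22688^2 × 0.77312^2 = 0.184602
P(M+6) = 4 × 0.22688^1 × 0.77312^3 = 0.419370
P(M+8) = 0.77312^4 = 0.357263
The M+6 peak is largest (0.419370); scaling to 100 gives 0.6 : 8.6 : 44.0 : 100.0 : 85.2.

0.6 : 8.6 : 44.0 : 100.0 : 85.2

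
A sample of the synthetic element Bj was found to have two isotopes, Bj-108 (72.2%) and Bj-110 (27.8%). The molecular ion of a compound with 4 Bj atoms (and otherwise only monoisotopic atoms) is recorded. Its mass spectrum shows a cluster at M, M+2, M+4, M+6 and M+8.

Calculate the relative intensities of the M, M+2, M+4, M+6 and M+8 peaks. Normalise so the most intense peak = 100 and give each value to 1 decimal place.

Each Bj atom is independently Bj-108 (p = 0.722) or Bj-110 (q = 0.278); the cluster is the binomial expansion (p + q)^4.
P(M) = 0.722^4 = 0.271737
P(M+2) = 4 × 0.722^3 × 0.278^1 = 0.418520
P(M+4) = 6 × 0.722^2 × 0.278^2 = 0.241721
P(M+6) = 4 × 0.722^1 × 0.278^3 = 0.062049
P(M+8) = 0.278^4 = 0.005973
The M+2 peak is largest (0.418520); scaling to 100 gives 64.9 : 100.0 : 57.8 : 14.8 : 1.4.

64.9 : 100.0 : 57.8 : 14.8 : 1.4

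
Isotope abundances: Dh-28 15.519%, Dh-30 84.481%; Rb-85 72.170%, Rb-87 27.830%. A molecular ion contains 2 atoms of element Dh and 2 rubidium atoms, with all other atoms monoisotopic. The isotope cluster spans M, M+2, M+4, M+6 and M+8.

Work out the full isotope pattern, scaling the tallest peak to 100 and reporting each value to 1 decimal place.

2.6 : 30.5 : 100.0 : 64.1 : 11.5

Element Dh pattern (n=2): 0.02408394 : 0.26221213 : 0.71370394
Rubidium pattern (n=2): 0.52085089 : 0.40169822 : 0.07745089
Convolve the two distributions (both contribute in 2-u steps):
  M: 0.02408394×0.52085089 = 0.012544
  M+2: 0.02408394×0.40169822 + 0.26221213×0.52085089 = 0.146248
  M+4: 0.02408394×0.07745089 + 0.26221213×0.40169822 + 0.71370394×0.52085089 = 0.478929
  M+6: 0.26221213×0.07745089 + 0.71370394×0.40169822 = 0.307002
  M+8: 0.71370394×0.07745089 = 0.055277
Scale to base peak (0.478929) = 100: 2.6 : 30.5 : 100.0 : 64.1 : 11.5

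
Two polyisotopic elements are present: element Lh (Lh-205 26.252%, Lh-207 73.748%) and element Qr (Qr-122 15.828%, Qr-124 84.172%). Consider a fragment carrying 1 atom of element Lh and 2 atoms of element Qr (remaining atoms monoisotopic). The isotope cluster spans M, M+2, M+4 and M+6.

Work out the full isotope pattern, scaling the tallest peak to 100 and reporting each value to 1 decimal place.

Element Lh pattern (n=1): 0.26252 : 0.73748
Element Qr pattern (n=2): 0.02505256 : 0.26645488 : 0.70849256
Convolve the two distributions (both contribute in 2-u steps):
  M: 0.26252×0.02505256 = 0.006577
  M+2: 0.26252×0.26645488 + 0.73748×0.02505256 = 0.088425
  M+4: 0.26252×0.70849256 + 0.73748×0.26645488 = 0.382499
  M+6: 0.73748×0.70849256 = 0.522499
Scale to base peak (0.522499) = 100: 1.3 : 16.9 : 73.2 : 100.0

1.3 : 16.9 : 73.2 : 100.0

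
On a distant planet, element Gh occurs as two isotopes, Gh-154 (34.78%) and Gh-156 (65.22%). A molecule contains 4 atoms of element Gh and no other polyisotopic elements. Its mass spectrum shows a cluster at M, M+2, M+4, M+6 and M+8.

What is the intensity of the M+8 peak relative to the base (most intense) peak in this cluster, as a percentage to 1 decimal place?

46.9%

Binomial terms of (0.3478 + 0.6522)^4: M 0.0146, M+2 0.1098, M+4 0.3087, M+6 0.3860, M+8 0.1809 → M+6 is the base peak.
P(M+6) = C(4,3) × 0.3478^1 × 0.6522^3 = 4 × 0.3478 × 0.27742295 = 0.385951 (base)
P(M+8) = C(4,4) × 0.3478^0 × 0.6522^4 = 1 × 1.0000 × 0.18093525 = 0.180935
Relative intensity = 0.180935 / 0.385951 × 100 = 46.9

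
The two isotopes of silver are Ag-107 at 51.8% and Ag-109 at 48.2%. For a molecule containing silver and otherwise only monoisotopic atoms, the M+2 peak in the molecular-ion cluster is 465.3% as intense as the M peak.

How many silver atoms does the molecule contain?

For n independent Ag atoms, I(M+2)/I(M) = n · (abundance Ag-109) / (abundance Ag-107) = n · 0.482/0.518.
n = 4.653 × 0.518/0.482 = 5.00 ≈ 5

5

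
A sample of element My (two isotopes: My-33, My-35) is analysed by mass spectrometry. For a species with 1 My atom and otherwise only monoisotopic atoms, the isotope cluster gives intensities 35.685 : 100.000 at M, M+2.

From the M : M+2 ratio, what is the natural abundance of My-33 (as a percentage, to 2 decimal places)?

Write p for the My-33 fraction. I(M+2)/I(M) = [C(1,1)·p^0·(1−p)] / p^1 = 1·(1−p)/p = 100.000/35.685 = 2.8023
(1−p)/p = 2.8023/1 = 2.8023  ⇒  p = 1/(1 + 2.8023) = 0.2630
My-33: 26.30%, My-35: 73.70%.

26.30%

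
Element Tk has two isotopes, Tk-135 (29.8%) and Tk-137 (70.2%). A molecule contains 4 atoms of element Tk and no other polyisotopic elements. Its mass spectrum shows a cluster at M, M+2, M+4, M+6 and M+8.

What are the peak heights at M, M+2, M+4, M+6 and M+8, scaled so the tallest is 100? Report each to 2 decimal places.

Expanding (0.298 + 0.702)^4:
P(M) = 0.298^4 = 0.007886
P(M+2) = 4 × 0.298^3 × 0.702^1 = 0.074310
P(M+4) = 6 × 0.298^2 × 0.702^2 = 0.262578
P(M+6) = 4 × 0.298^1 × 0.702^3 = 0.412371
P(M+8) = 0.702^4 = 0.242856
The M+6 peak is largest (0.412371); scaling to 100 gives 1.91 : 18.02 : 63.68 : 100.00 : 58.89.

1.91 : 18.02 : 63.68 : 100.00 : 58.89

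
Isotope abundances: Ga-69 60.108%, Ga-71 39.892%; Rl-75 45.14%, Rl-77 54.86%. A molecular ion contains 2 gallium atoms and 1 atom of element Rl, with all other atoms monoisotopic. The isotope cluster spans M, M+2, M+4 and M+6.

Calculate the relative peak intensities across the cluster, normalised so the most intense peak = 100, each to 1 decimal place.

Gallium pattern (n=2): 0.36129717 : 0.47956567 : 0.15913717
Element Rl pattern (n=1): 0.4514 : 0.5486
Convolve the two distributions (both contribute in 2-u steps):
  M: 0.36129717×0.4514 = 0.163090
  M+2: 0.36129717×0.5486 + 0.47956567×0.4514 = 0.414684
  M+4: 0.47956567×0.5486 + 0.15913717×0.4514 = 0.334924
  M+6: 0.15913717×0.5486 = 0.087303
Scale to base peak (0.414684) = 100: 39.3 : 100.0 : 80.8 : 21.1

39.3 : 100.0 : 80.8 : 21.1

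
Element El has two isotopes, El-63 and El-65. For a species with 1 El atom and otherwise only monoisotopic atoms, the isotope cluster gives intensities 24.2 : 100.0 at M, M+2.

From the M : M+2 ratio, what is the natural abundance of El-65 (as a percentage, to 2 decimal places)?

If p is the fraction of El that is El-63, then I(M+2)/I(M) = [C(1,1)·p^0·(1−p)] / p^1 = 1·(1−p)/p = 100.0/24.2 = 4.1322
(1−p)/p = 4.1322/1 = 4.1322  ⇒  p = 1/(1 + 4.1322) = 0.1948
El-63: 19.48%, El-65: 80.52%.

80.52%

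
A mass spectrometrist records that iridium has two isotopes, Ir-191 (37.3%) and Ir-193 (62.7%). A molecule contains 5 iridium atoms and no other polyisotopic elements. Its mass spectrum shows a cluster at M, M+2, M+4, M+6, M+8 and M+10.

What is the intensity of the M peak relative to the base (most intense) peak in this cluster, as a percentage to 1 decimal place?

2.1%

(0.373 + 0.627)^5 gives M 0.0072, M+2 0.0607, M+4 0.2040, M+6 0.3429, M+8 0.2882, M+10 0.0969; the largest is M+6.
P(M+6) = C(5,3) × 0.373^2 × 0.627^3 = 10 × 0.139129 × 0.24649188 = 0.342942 (base)
P(M) = C(5,0) × 0.373^5 × 0.627^0 = 1 × 0.00722012 × 1.0000 = 0.007220
Relative intensity = 0.007220 / 0.342942 × 100 = 2.1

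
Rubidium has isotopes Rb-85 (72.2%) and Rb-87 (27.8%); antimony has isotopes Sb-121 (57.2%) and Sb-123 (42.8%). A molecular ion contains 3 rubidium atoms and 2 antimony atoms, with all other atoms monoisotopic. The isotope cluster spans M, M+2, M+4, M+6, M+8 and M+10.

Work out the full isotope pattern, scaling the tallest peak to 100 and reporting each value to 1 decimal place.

Rubidium pattern (n=3): 0.37636705 : 0.43475086 : 0.16739714 : 0.02148495
Antimony pattern (n=2): 0.327184 : 0.489632 : 0.183184
Convolve the two distributions (both contribute in 2-u steps):
  M: 0.37636705×0.327184 = 0.123141
  M+2: 0.37636705×0.489632 + 0.43475086×0.327184 = 0.326525
  M+4: 0.37636705×0.183184 + 0.43475086×0.489632 + 0.16739714×0.327184 = 0.336582
  M+6: 0.43475086×0.183184 + 0.16739714×0.489632 + 0.02148495×0.327184 = 0.168632
  M+8: 0.16739714×0.183184 + 0.02148495×0.489632 = 0.041184
  M+10: 0.02148495×0.183184 = 0.003936
Scale to base peak (0.336582) = 100: 36.6 : 97.0 : 100.0 : 50.1 : 12.2 : 1.2

36.6 : 97.0 : 100.0 : 50.1 : 12.2 : 1.2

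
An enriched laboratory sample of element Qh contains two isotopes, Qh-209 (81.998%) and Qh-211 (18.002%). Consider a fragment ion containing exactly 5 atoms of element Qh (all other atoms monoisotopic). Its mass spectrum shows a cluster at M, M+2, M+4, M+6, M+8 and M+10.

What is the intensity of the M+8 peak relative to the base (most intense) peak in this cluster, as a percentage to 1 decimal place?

Term probabilities: M 0.3707, M+2 0.4069, M+4 0.1787, M+6 0.0392, M+8 0.0043, M+10 0.0002. Base peak = M+2.
P(M+2) = C(5,1) × 0.81998^4 × 0.18002^1 = 5 × 0.45207765 × 0.18002 = 0.406915 (base)
P(M+8) = C(5,4) × 0.81998^1 × 0.18002^4 = 5 × 0.81998 × 0.00105023 = 0.004306
Relative intensity = 0.004306 / 0.406915 × 100 = 1.1

1.1%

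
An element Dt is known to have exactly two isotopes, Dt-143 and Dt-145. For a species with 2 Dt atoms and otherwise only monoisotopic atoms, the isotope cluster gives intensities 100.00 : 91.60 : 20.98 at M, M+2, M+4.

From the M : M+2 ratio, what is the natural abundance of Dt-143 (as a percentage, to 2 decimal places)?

Let p = fractional abundance of Dt-143. I(M+2)/I(M) = [C(2,1)·p^1·(1−p)] / p^2 = 2·(1−p)/p = 91.60/100.00 = 0.9160
(1−p)/p = 0.9160/2 = 0.4580  ⇒  p = 1/(1 + 0.4580) = 0.6859
Dt-143: 68.59%, Dt-145: 31.41%.

68.59%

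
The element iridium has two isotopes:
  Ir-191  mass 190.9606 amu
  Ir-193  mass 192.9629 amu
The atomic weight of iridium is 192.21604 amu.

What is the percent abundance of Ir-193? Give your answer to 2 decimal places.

Writing the weighted mean with unknown fraction x of Ir-191:
190.9606·x + 192.9629·(1 − x) = 192.21604
(190.9606 − 192.9629)·x = 192.21604 − 192.9629
x = -0.74686 / -2.0023 = 0.37300 → 37.30% Ir-191, 62.70% Ir-193.

62.70%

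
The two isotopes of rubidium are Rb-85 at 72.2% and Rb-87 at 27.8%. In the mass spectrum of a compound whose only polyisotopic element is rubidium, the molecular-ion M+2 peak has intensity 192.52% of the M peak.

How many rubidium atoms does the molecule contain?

5

With n Rb atoms, P(M+2)/P(M) = C(n,1)·p^(n−1)q / p^n = n·q/p = n · 0.278/0.722.
n = 1.9252 × 0.722/0.278 = 5.00 ≈ 5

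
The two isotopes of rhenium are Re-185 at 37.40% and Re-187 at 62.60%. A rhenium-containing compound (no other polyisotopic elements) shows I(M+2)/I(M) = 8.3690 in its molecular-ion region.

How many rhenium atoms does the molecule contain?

5

The M+2/M ratio from n Re atoms is n · q/p = n · 0.6260/0.3740.
n = 8.3690 × 0.3740/0.6260 = 5.00 ≈ 5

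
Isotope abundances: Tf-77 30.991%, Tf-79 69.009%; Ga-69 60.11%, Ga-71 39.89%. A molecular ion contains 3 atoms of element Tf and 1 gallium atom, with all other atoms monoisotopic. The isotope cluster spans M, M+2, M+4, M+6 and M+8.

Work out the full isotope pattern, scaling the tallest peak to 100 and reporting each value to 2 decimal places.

4.78 : 35.12 : 92.33 : 100.00 : 35.04

Element Tf pattern (n=3): 0.02976506 : 0.19883744 : 0.44275993 : 0.32863756
Gallium pattern (n=1): 0.6011 : 0.3989
Convolve the two distributions (both contribute in 2-u steps):
  M: 0.02976506×0.6011 = 0.017892
  M+2: 0.02976506×0.3989 + 0.19883744×0.6011 = 0.131394
  M+4: 0.19883744×0.3989 + 0.44275993×0.6011 = 0.345459
  M+6: 0.44275993×0.3989 + 0.32863756×0.6011 = 0.374161
  M+8: 0.32863756×0.3989 = 0.131094
Scale to base peak (0.374161) = 100: 4.78 : 35.12 : 92.33 : 100.00 : 35.04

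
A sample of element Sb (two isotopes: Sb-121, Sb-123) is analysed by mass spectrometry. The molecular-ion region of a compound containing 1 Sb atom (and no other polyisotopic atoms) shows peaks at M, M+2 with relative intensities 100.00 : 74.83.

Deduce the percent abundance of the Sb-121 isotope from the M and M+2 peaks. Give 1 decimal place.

Write p for the Sb-121 fraction. I(M+2)/I(M) = [C(1,1)·p^0·(1−p)] / p^1 = 1·(1−p)/p = 74.83/100.00 = 0.7483
(1−p)/p = 0.7483/1 = 0.7483  ⇒  p = 1/(1 + 0.7483) = 0.5720
Sb-121: 57.2%, Sb-123: 42.8%.

57.2%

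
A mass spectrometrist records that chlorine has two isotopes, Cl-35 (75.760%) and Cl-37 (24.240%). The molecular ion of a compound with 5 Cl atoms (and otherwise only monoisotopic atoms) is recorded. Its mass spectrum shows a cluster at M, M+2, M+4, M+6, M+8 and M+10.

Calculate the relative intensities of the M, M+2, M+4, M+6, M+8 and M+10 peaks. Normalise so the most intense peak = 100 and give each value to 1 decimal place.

The 5 Cl atoms are independent, so intensities follow the terms of (0.75760 + 0.24240)^5.
P(M) = 0.75760^5 = 0.249574
P(M+2) = 5 × 0.75760^4 × 0.24240^1 = 0.399266
P(M+4) = 10 × 0.75760^3 × 0.24240^2 = 0.255497
P(M+6) = 10 × 0.75760^2 × 0.24240^3 = 0.081748
P(M+8) = 5 × 0.75760^1 × 0.24240^4 = 0.013078
P(M+10) = 0.24240^5 = 0.000837
The M+2 peak is largest (0.399266); scaling to 100 gives 62.5 : 100.0 : 64.0 : 20.5 : 3.3 : 0.2.

62.5 : 100.0 : 64.0 : 20.5 : 3.3 : 0.2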